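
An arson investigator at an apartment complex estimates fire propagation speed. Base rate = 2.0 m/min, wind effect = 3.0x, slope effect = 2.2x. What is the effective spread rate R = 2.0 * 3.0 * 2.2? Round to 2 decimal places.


Fire spread rate calculation:
R = R0 * wind_factor * slope_factor
= 2.0 * 3.0 * 2.2
= 6 * 2.2
= 13.20 m/min

13.20


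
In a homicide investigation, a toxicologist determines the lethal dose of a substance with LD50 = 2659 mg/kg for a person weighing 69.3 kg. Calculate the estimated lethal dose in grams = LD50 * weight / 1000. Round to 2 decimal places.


Lethal dose calculation:
Lethal dose = LD50 * body_weight / 1000
= 2659 * 69.3 / 1000
= 184268.7 / 1000
= 184.27 g

184.27


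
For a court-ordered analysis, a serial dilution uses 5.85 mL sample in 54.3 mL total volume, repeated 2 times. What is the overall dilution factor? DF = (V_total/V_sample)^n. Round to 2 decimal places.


Dilution factor calculation:
Single dilution = V_total / V_sample = 54.3 / 5.85 ≈ 9.282051
Number of dilutions = 2
Total DF = (54.3 / 5.85)^2 (full precision, rounded at the end) = 86.16

86.16


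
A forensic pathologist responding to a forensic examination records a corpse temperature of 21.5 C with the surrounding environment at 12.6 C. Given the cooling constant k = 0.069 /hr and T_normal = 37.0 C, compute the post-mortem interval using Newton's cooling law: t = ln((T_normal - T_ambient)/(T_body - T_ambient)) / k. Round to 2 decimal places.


Using Newton's law of cooling:
t = ln((T_normal - T_ambient) / (T_body - T_ambient)) / k
T_normal - T_ambient = 24.4
T_body - T_ambient = 8.9
Ratio = 2.741573
ln(ratio) = 1.008532
t = 1.008532 / 0.069 = 14.62 hours

14.62


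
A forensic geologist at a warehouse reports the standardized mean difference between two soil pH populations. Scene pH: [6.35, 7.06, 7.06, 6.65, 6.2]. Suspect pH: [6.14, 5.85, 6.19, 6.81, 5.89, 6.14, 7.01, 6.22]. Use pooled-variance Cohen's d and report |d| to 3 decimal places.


Pooled-variance Cohen's d for soil pH comparison:
Scene mean = 33.32 / 5 = 6.664
Suspect mean = 50.25 / 8 = 6.28125
Scene sample variance s_s^2 = 0.15693
Suspect sample variance s_c^2 = 0.17167
Pooled variance = ((n_s-1)*s_s^2 + (n_c-1)*s_c^2) / (n_s + n_c - 2) = 0.16631
Pooled SD = sqrt(0.16631) = 0.407811
Mean difference = 0.38275
|d| = |0.38275| / 0.407811 = 0.939

0.939


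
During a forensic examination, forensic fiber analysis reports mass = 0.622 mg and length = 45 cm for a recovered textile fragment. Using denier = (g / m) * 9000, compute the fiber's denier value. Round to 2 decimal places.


Denier calculation:
Mass in grams = 0.622 mg / 1000 = 0.000622 g
Length in meters = 45 cm / 100 = 0.45 m
Linear density = mass / length = 0.000622 / 0.45 = 0.00138222 g/m
Denier = (g/m) * 9000 = 0.00138222 * 9000 = 12.44

12.44


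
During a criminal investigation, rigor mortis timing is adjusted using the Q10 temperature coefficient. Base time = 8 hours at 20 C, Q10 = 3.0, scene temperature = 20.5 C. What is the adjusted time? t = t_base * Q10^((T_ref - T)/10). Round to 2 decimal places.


Rigor mortis time adjustment:
Exponent = (T_ref - T_actual) / 10 = (20 - 20.5) / 10 = -0.05
Q10 factor = 3.0^-0.05 = 0.94655
t_adjusted = 8 * 0.94655 = 7.57 hours

7.57


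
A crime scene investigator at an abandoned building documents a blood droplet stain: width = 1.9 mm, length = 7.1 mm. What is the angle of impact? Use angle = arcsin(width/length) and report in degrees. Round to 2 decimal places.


Blood spatter impact angle calculation:
width / length = 1.9 / 7.1 = 0.267606
angle = arcsin(0.267606)
angle = 15.52 degrees

15.52


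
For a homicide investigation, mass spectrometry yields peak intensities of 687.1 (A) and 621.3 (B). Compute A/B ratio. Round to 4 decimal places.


Spectral peak ratio:
Peak A = 687.1 counts
Peak B = 621.3 counts
Ratio = 687.1 / 621.3 = 1.1059

1.1059


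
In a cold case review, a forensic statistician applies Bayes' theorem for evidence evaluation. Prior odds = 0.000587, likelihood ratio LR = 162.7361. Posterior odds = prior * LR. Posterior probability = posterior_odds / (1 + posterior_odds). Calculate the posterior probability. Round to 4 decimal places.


Bayesian evidence evaluation:
Posterior odds = prior_odds * LR = 0.000587 * 162.7361 = 0.09552609
Posterior probability = posterior_odds / (1 + posterior_odds)
= 0.09552609 / (1 + 0.09552609)
= 0.09552609 / 1.09552609
= 0.0872

0.0872


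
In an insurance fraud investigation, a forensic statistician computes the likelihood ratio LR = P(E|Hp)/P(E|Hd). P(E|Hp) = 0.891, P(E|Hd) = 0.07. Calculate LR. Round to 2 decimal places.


Likelihood ratio calculation:
LR = P(E|Hp) / P(E|Hd)
LR = 0.891 / 0.07
LR = 12.73

12.73


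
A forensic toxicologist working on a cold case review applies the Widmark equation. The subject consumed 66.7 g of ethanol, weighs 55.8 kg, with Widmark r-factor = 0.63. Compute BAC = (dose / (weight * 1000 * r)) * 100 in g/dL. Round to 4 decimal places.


Applying the Widmark formula:
BAC = (dose_g / (body_wt * 1000 * r)) * 100
Denominator = 55.8 * 1000 * 0.63 = 35154
BAC = (66.7 / 35154) * 100
BAC = 0.1897 g/dL

0.1897


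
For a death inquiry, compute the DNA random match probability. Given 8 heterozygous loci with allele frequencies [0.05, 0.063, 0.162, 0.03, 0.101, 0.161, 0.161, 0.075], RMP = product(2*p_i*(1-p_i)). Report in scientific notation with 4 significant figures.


Computing RMP for 8 loci:
Locus 1: 2 * 0.05 * 0.95 = 0.095
Locus 2: 2 * 0.063 * 0.937 = 0.118062
Locus 3: 2 * 0.162 * 0.838 = 0.271512
Locus 4: 2 * 0.03 * 0.97 = 0.0582
Locus 5: 2 * 0.101 * 0.899 = 0.181598
Locus 6: 2 * 0.161 * 0.839 = 0.270158
Locus 7: 2 * 0.161 * 0.839 = 0.270158
Locus 8: 2 * 0.075 * 0.925 = 0.13875
RMP = 3.259e-07

3.259e-07


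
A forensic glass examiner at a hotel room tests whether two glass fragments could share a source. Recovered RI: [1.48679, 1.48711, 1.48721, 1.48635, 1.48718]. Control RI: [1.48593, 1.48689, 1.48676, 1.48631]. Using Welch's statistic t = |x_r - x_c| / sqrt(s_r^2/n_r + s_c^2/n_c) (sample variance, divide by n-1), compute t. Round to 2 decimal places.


Welch's t-criterion for glass RI comparison:
Recovered mean = sum / n_r = 7.43464 / 5 = 1.486928
Control mean = sum / n_c = 5.94589 / 4 = 1.4864725
Recovered sample variance s_r^2 = 1.3232e-07
Control sample variance s_c^2 = 1.92558e-07
Welch SE (unpooled) = sqrt(s_r^2/n_r + s_c^2/n_c) = sqrt(2.6464e-08 + 4.81396e-08) = sqrt(7.46036e-08) = 0.000273137
|mean_r - mean_c| = 0.0004555
t = 0.0004555 / 0.000273137 = 1.67

1.67


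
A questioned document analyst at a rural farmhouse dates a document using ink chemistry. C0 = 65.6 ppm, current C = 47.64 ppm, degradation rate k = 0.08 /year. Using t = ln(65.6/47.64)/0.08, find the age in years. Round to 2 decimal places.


Document age estimation:
C0/C = 65.6 / 47.64 = 1.376994
ln(C0/C) = 0.319903
t = 0.319903 / 0.08 = 4.00 years

4.00


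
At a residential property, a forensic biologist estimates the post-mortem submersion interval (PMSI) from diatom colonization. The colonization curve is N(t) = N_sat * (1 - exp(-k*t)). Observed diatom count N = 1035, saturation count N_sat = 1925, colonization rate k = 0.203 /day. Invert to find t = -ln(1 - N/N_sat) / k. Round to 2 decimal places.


PMSI from diatom colonization curve:
N / N_sat = 1035 / 1925 = 0.537662
1 - N/N_sat = 0.462338
ln(1 - N/N_sat) = -0.771459
t = -ln(1 - N/N_sat) / k = -(-0.771459) / 0.203 = 3.80 days

3.80


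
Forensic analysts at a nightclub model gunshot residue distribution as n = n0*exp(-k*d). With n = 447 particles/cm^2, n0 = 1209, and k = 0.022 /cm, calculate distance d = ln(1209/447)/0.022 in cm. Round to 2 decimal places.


GSR distance calculation:
n0/n = 1209 / 447 = 2.704698
ln(n0/n) = 0.99499
d = 0.99499 / 0.022 = 45.23 cm

45.23


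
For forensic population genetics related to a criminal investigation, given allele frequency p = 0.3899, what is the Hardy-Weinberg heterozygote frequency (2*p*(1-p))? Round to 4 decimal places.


Hardy-Weinberg heterozygote frequency:
q = 1 - p = 1 - 0.3899 = 0.6101
2pq = 2 * 0.3899 * 0.6101 = 0.4758

0.4758


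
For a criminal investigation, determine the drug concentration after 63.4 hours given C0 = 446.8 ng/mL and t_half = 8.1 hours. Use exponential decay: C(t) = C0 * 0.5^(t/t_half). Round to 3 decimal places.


Drug concentration decay:
Number of half-lives = t / t_half = 63.4 / 8.1 = 7.82716
Decay factor = 0.5^7.82716 = 0.00440342
C(t) = 446.8 * 0.00440342 = 1.967 ng/mL

1.967


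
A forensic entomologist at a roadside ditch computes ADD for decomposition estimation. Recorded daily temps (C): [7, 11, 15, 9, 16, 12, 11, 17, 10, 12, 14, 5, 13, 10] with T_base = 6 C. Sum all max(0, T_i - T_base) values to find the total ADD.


Computing ADD day by day:
Day 1: max(0, 7 - 6) = 1
Day 2: max(0, 11 - 6) = 5
Day 3: max(0, 15 - 6) = 9
Day 4: max(0, 9 - 6) = 3
Day 5: max(0, 16 - 6) = 10
Day 6: max(0, 12 - 6) = 6
Day 7: max(0, 11 - 6) = 5
Day 8: max(0, 17 - 6) = 11
Day 9: max(0, 10 - 6) = 4
Day 10: max(0, 12 - 6) = 6
Day 11: max(0, 14 - 6) = 8
Day 12: max(0, 5 - 6) = 0
Day 13: max(0, 13 - 6) = 7
Day 14: max(0, 10 - 6) = 4
Total ADD = 79

79


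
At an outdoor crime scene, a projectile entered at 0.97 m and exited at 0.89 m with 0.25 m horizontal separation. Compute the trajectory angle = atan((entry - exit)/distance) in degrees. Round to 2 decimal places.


Bullet trajectory angle:
Height difference = 0.97 - 0.89 = 0.08 m
angle = atan(0.08 / 0.25)
angle = atan(0.32)
angle = 17.74 degrees

17.74


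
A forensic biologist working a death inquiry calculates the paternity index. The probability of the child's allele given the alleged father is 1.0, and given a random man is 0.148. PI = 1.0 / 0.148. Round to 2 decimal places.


Paternity Index calculation:
PI = P(allele|father) / P(allele|random)
PI = 1.0 / 0.148
PI = 6.76

6.76


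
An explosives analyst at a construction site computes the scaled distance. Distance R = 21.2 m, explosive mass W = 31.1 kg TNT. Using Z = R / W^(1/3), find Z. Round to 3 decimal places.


Scaled distance calculation:
W^(1/3) = 31.1^(1/3) = 3.144755
Z = R / W^(1/3) = 21.2 / 3.144755
Z = 6.741 m/kg^(1/3)

6.741


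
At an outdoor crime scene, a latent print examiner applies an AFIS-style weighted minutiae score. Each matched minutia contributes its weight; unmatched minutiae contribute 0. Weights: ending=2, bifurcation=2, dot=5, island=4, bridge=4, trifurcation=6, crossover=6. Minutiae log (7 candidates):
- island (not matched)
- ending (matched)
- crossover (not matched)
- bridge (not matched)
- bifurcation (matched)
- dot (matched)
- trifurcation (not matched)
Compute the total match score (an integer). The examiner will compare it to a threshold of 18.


Weighted minutiae match score:
  island: not matched, +0
  ending: matched, +2 (running total 2)
  crossover: not matched, +0
  bridge: not matched, +0
  bifurcation: matched, +2 (running total 4)
  dot: matched, +5 (running total 9)
  trifurcation: not matched, +0
Total score = 9
Threshold = 18; verdict = inconclusive

9


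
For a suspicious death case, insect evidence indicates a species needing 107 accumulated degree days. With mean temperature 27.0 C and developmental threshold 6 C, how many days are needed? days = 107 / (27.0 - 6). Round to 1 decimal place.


Insect development time:
Effective temperature = avg_temp - T_base = 27.0 - 6 = 21.0 C
Days = ADD / effective_temp = 107 / 21.0 = 5.1 days

5.1


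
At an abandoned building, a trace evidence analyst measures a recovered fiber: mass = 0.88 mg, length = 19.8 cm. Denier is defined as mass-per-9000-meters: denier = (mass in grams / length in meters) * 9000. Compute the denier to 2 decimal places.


Denier calculation:
Mass in grams = 0.88 mg / 1000 = 0.00088 g
Length in meters = 19.8 cm / 100 = 0.198 m
Linear density = mass / length = 0.00088 / 0.198 = 0.00444444 g/m
Denier = (g/m) * 9000 = 0.00444444 * 9000 = 40.00

40.00


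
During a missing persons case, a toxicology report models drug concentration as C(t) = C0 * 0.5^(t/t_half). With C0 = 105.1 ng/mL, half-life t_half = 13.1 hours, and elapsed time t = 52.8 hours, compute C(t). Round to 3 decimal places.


Drug concentration decay:
Number of half-lives = t / t_half = 52.8 / 13.1 = 4.030534
Decay factor = 0.5^4.030534 = 0.06119112
C(t) = 105.1 * 0.06119112 = 6.431 ng/mL

6.431


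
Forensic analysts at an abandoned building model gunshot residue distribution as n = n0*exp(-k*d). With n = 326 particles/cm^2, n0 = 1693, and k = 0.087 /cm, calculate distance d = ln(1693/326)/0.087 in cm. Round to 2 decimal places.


GSR distance calculation:
n0/n = 1693 / 326 = 5.193252
ln(n0/n) = 1.64736
d = 1.64736 / 0.087 = 18.94 cm

18.94


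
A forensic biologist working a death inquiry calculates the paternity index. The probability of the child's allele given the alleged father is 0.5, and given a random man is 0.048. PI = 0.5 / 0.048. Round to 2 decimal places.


Paternity Index calculation:
PI = P(allele|father) / P(allele|random)
PI = 0.5 / 0.048
PI = 10.42

10.42


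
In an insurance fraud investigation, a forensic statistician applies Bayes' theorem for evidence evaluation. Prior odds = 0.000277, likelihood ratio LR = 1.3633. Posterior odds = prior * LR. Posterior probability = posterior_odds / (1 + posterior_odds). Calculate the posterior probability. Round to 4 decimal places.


Bayesian evidence evaluation:
Posterior odds = prior_odds * LR = 0.000277 * 1.3633 = 0.0003776341
Posterior probability = posterior_odds / (1 + posterior_odds)
= 0.0003776341 / (1 + 0.0003776341)
= 0.0003776341 / 1.0003776341
= 0.0004

0.0004


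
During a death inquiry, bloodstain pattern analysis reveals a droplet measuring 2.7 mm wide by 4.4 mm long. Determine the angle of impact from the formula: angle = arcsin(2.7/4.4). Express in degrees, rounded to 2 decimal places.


Blood spatter impact angle calculation:
width / length = 2.7 / 4.4 = 0.613636
angle = arcsin(0.613636)
angle = 37.85 degrees

37.85


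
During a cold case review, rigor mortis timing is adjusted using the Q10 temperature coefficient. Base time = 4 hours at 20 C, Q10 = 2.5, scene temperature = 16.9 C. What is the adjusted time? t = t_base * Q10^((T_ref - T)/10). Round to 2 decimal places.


Rigor mortis time adjustment:
Exponent = (T_ref - T_actual) / 10 = (20 - 16.9) / 10 = 0.31
Q10 factor = 2.5^0.31 = 1.3285
t_adjusted = 4 * 1.3285 = 5.31 hours

5.31


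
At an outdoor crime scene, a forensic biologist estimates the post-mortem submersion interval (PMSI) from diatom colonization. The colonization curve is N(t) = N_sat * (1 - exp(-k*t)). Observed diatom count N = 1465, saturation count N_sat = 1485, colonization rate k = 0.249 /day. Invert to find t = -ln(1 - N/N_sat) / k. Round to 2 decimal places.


PMSI from diatom colonization curve:
N / N_sat = 1465 / 1485 = 0.986532
1 - N/N_sat = 0.013468
ln(1 - N/N_sat) = -4.307439
t = -ln(1 - N/N_sat) / k = -(-4.307439) / 0.249 = 17.30 days

17.30


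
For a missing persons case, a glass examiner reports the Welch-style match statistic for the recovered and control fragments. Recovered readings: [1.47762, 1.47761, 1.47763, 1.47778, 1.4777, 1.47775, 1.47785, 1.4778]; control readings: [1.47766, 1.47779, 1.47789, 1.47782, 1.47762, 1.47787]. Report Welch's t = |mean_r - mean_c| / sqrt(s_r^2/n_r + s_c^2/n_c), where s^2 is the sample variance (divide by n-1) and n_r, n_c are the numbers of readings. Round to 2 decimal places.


Welch's t-criterion for glass RI comparison:
Recovered mean = sum / n_r = 11.82174 / 8 = 1.4777175
Control mean = sum / n_c = 8.86665 / 6 = 1.477775
Recovered sample variance s_r^2 = 8.33571e-09
Control sample variance s_c^2 = 1.235e-08
Welch SE (unpooled) = sqrt(s_r^2/n_r + s_c^2/n_c) = sqrt(1.04196e-09 + 2.05833e-09) = sqrt(3.10029e-09) = 5.56802e-05
|mean_r - mean_c| = 5.75e-05
t = 5.75e-05 / 5.56802e-05 = 1.03

1.03


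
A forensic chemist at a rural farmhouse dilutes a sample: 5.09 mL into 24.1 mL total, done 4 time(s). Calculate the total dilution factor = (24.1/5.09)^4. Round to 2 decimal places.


Dilution factor calculation:
Single dilution = V_total / V_sample = 24.1 / 5.09 ≈ 4.734774
Number of dilutions = 4
Total DF = (24.1 / 5.09)^4 (full precision, rounded at the end) = 502.57

502.57


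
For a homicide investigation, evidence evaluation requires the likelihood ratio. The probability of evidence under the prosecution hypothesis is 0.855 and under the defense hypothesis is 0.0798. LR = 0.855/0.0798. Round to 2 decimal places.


Likelihood ratio calculation:
LR = P(E|Hp) / P(E|Hd)
LR = 0.855 / 0.0798
LR = 10.71

10.71


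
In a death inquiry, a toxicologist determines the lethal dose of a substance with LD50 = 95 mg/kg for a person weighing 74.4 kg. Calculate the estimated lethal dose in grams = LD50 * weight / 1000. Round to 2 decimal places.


Lethal dose calculation:
Lethal dose = LD50 * body_weight / 1000
= 95 * 74.4 / 1000
= 7068 / 1000
= 7.07 g

7.07


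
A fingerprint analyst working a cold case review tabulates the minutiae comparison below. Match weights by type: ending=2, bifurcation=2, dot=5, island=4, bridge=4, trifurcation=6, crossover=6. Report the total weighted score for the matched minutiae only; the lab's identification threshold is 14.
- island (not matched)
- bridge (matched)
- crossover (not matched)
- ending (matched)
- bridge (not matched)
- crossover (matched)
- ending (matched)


Weighted minutiae match score:
  island: not matched, +0
  bridge: matched, +4 (running total 4)
  crossover: not matched, +0
  ending: matched, +2 (running total 6)
  bridge: not matched, +0
  crossover: matched, +6 (running total 12)
  ending: matched, +2 (running total 14)
Total score = 14
Threshold = 14; verdict = identification

14


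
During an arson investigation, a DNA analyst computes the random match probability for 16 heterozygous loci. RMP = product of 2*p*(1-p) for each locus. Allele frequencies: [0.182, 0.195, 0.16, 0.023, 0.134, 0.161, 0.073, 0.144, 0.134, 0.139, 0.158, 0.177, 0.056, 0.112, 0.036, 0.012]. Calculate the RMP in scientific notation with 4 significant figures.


Computing RMP for 16 loci:
Locus 1: 2 * 0.182 * 0.818 = 0.297752
Locus 2: 2 * 0.195 * 0.805 = 0.31395
Locus 3: 2 * 0.16 * 0.84 = 0.2688
Locus 4: 2 * 0.023 * 0.977 = 0.044942
Locus 5: 2 * 0.134 * 0.866 = 0.232088
Locus 6: 2 * 0.161 * 0.839 = 0.270158
Locus 7: 2 * 0.073 * 0.927 = 0.135342
Locus 8: 2 * 0.144 * 0.856 = 0.246528
Locus 9: 2 * 0.134 * 0.866 = 0.232088
Locus 10: 2 * 0.139 * 0.861 = 0.239358
Locus 11: 2 * 0.158 * 0.842 = 0.266072
Locus 12: 2 * 0.177 * 0.823 = 0.291342
Locus 13: 2 * 0.056 * 0.944 = 0.105728
Locus 14: 2 * 0.112 * 0.888 = 0.198912
Locus 15: 2 * 0.036 * 0.964 = 0.069408
Locus 16: 2 * 0.012 * 0.988 = 0.023712
RMP = 3.521e-13

3.521e-13


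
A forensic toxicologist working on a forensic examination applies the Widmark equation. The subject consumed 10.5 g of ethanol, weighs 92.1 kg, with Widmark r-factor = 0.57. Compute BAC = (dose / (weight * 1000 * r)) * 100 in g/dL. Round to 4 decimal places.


Applying the Widmark formula:
BAC = (dose_g / (body_wt * 1000 * r)) * 100
Denominator = 92.1 * 1000 * 0.57 = 52497
BAC = (10.5 / 52497) * 100
BAC = 0.0200 g/dL

0.0200


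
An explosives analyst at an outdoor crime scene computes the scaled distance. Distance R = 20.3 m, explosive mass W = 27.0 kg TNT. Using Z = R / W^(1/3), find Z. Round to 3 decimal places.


Scaled distance calculation:
W^(1/3) = 27.0^(1/3) = 3
Z = R / W^(1/3) = 20.3 / 3
Z = 6.767 m/kg^(1/3)

6.767


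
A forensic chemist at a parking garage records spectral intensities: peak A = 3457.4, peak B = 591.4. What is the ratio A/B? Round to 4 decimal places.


Spectral peak ratio:
Peak A = 3457.4 counts
Peak B = 591.4 counts
Ratio = 3457.4 / 591.4 = 5.8461

5.8461


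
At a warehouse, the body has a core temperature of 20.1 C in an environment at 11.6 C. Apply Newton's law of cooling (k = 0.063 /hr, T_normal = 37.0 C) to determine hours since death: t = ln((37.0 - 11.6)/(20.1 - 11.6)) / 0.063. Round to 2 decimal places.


Using Newton's law of cooling:
t = ln((T_normal - T_ambient) / (T_body - T_ambient)) / k
T_normal - T_ambient = 25.4
T_body - T_ambient = 8.5
Ratio = 2.988235
ln(ratio) = 1.094683
t = 1.094683 / 0.063 = 17.38 hours

17.38


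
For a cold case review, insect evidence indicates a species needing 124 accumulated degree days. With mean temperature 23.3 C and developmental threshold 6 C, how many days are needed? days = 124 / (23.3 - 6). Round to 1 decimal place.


Insect development time:
Effective temperature = avg_temp - T_base = 23.3 - 6 = 17.3 C
Days = ADD / effective_temp = 124 / 17.3 = 7.2 days

7.2


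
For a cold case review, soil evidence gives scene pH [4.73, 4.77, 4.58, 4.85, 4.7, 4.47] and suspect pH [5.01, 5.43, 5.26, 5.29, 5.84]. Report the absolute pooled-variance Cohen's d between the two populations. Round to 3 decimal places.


Pooled-variance Cohen's d for soil pH comparison:
Scene mean = 28.1 / 6 = 4.683333
Suspect mean = 26.83 / 5 = 5.366
Scene sample variance s_s^2 = 0.018787
Suspect sample variance s_c^2 = 0.09313
Pooled variance = ((n_s-1)*s_s^2 + (n_c-1)*s_c^2) / (n_s + n_c - 2) = 0.051828
Pooled SD = sqrt(0.051828) = 0.227658
Mean difference = -0.682667
|d| = |-0.682667| / 0.227658 = 2.999

2.999


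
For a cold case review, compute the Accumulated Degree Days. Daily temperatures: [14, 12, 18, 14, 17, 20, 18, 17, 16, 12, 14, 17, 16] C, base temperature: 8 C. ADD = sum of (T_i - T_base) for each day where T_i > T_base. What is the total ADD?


Computing ADD day by day:
Day 1: max(0, 14 - 8) = 6
Day 2: max(0, 12 - 8) = 4
Day 3: max(0, 18 - 8) = 10
Day 4: max(0, 14 - 8) = 6
Day 5: max(0, 17 - 8) = 9
Day 6: max(0, 20 - 8) = 12
Day 7: max(0, 18 - 8) = 10
Day 8: max(0, 17 - 8) = 9
Day 9: max(0, 16 - 8) = 8
Day 10: max(0, 12 - 8) = 4
Day 11: max(0, 14 - 8) = 6
Day 12: max(0, 17 - 8) = 9
Day 13: max(0, 16 - 8) = 8
Total ADD = 101

101


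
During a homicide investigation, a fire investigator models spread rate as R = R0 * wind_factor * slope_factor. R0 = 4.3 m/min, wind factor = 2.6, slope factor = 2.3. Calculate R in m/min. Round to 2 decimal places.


Fire spread rate calculation:
R = R0 * wind_factor * slope_factor
= 4.3 * 2.6 * 2.3
= 11.18 * 2.3
= 25.71 m/min

25.71


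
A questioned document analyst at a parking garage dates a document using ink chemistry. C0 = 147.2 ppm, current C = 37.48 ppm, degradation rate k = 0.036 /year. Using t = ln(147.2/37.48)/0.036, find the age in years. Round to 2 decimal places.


Document age estimation:
C0/C = 147.2 / 37.48 = 3.927428
ln(C0/C) = 1.367985
t = 1.367985 / 0.036 = 38.00 years

38.00


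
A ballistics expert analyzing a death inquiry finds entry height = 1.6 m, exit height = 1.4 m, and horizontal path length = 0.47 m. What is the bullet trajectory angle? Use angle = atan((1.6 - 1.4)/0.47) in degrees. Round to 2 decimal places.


Bullet trajectory angle:
Height difference = 1.6 - 1.4 = 0.2 m
angle = atan(0.2 / 0.47)
angle = atan(0.425532)
angle = 23.05 degrees

23.05


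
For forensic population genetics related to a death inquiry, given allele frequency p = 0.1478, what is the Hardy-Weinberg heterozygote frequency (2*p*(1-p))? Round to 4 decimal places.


Hardy-Weinberg heterozygote frequency:
q = 1 - p = 1 - 0.1478 = 0.8522
2pq = 2 * 0.1478 * 0.8522 = 0.2519

0.2519


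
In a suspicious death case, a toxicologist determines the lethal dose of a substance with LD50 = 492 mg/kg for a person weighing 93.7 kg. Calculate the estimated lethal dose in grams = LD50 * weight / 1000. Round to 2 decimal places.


Lethal dose calculation:
Lethal dose = LD50 * body_weight / 1000
= 492 * 93.7 / 1000
= 46100.4 / 1000
= 46.10 g

46.10


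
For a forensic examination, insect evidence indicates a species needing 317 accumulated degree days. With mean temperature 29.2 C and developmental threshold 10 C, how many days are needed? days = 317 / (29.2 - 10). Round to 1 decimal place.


Insect development time:
Effective temperature = avg_temp - T_base = 29.2 - 10 = 19.2 C
Days = ADD / effective_temp = 317 / 19.2 = 16.5 days

16.5


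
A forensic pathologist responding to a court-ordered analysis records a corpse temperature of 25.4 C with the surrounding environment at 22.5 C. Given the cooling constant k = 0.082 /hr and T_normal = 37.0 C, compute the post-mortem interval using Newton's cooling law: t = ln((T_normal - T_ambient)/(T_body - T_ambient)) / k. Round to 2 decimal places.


Using Newton's law of cooling:
t = ln((T_normal - T_ambient) / (T_body - T_ambient)) / k
T_normal - T_ambient = 14.5
T_body - T_ambient = 2.9
Ratio = 5
ln(ratio) = 1.609438
t = 1.609438 / 0.082 = 19.63 hours

19.63


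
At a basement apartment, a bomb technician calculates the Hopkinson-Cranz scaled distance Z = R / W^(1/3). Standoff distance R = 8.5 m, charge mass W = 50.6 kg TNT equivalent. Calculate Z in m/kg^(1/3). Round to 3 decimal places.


Scaled distance calculation:
W^(1/3) = 50.6^(1/3) = 3.698709
Z = R / W^(1/3) = 8.5 / 3.698709
Z = 2.298 m/kg^(1/3)

2.298


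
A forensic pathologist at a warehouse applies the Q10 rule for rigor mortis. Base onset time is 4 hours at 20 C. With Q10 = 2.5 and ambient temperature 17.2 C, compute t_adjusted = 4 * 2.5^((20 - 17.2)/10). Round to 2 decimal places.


Rigor mortis time adjustment:
Exponent = (T_ref - T_actual) / 10 = (20 - 17.2) / 10 = 0.28
Q10 factor = 2.5^0.28 = 1.29248
t_adjusted = 4 * 1.29248 = 5.17 hours

5.17


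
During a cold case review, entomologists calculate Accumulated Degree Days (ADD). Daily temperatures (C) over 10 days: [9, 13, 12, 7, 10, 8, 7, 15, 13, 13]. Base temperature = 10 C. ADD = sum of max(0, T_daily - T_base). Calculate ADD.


Computing ADD day by day:
Day 1: max(0, 9 - 10) = 0
Day 2: max(0, 13 - 10) = 3
Day 3: max(0, 12 - 10) = 2
Day 4: max(0, 7 - 10) = 0
Day 5: max(0, 10 - 10) = 0
Day 6: max(0, 8 - 10) = 0
Day 7: max(0, 7 - 10) = 0
Day 8: max(0, 15 - 10) = 5
Day 9: max(0, 13 - 10) = 3
Day 10: max(0, 13 - 10) = 3
Total ADD = 16

16


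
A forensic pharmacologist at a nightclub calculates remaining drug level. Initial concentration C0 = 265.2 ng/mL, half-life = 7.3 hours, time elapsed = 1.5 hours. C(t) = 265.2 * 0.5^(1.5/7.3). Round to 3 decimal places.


Drug concentration decay:
Number of half-lives = t / t_half = 1.5 / 7.3 = 0.205479
Decay factor = 0.5^0.205479 = 0.8672507
C(t) = 265.2 * 0.8672507 = 229.995 ng/mL

229.995


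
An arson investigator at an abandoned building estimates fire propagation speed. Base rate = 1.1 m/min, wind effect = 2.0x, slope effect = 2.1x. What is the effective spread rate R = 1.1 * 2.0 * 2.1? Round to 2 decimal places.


Fire spread rate calculation:
R = R0 * wind_factor * slope_factor
= 1.1 * 2.0 * 2.1
= 2.2 * 2.1
= 4.62 m/min

4.62


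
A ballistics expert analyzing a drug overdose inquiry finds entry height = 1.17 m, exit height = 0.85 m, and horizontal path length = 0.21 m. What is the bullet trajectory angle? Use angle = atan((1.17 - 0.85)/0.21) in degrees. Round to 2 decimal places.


Bullet trajectory angle:
Height difference = 1.17 - 0.85 = 0.32 m
angle = atan(0.32 / 0.21)
angle = atan(1.52381)
angle = 56.73 degrees

56.73


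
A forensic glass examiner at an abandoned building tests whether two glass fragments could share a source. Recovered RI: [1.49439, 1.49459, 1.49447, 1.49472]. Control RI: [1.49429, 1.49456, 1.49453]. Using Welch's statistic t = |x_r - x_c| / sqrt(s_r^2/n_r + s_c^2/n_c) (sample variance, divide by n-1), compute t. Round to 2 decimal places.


Welch's t-criterion for glass RI comparison:
Recovered mean = sum / n_r = 5.97817 / 4 = 1.4945425
Control mean = sum / n_c = 4.48338 / 3 = 1.49446
Recovered sample variance s_r^2 = 2.07583e-08
Control sample variance s_c^2 = 2.19e-08
Welch SE (unpooled) = sqrt(s_r^2/n_r + s_c^2/n_c) = sqrt(5.18958e-09 + 7.3e-09) = sqrt(1.24896e-08) = 0.000111757
|mean_r - mean_c| = 8.25e-05
t = 8.25e-05 / 0.000111757 = 0.74

0.74


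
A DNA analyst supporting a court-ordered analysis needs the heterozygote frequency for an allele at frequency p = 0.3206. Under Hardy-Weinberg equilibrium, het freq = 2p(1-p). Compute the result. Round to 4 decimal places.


Hardy-Weinberg heterozygote frequency:
q = 1 - p = 1 - 0.3206 = 0.6794
2pq = 2 * 0.3206 * 0.6794 = 0.4356

0.4356


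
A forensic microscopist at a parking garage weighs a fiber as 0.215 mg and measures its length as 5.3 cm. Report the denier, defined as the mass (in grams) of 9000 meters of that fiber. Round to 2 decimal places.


Denier calculation:
Mass in grams = 0.215 mg / 1000 = 0.000215 g
Length in meters = 5.3 cm / 100 = 0.053 m
Linear density = mass / length = 0.000215 / 0.053 = 0.0040566 g/m
Denier = (g/m) * 9000 = 0.0040566 * 9000 = 36.51

36.51


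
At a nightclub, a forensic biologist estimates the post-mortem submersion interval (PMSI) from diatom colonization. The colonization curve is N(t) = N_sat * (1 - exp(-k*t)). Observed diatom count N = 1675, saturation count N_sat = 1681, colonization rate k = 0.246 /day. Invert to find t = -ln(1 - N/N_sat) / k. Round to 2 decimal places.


PMSI from diatom colonization curve:
N / N_sat = 1675 / 1681 = 0.996431
1 - N/N_sat = 0.003569
ln(1 - N/N_sat) = -5.63547
t = -ln(1 - N/N_sat) / k = -(-5.63547) / 0.246 = 22.91 days

22.91


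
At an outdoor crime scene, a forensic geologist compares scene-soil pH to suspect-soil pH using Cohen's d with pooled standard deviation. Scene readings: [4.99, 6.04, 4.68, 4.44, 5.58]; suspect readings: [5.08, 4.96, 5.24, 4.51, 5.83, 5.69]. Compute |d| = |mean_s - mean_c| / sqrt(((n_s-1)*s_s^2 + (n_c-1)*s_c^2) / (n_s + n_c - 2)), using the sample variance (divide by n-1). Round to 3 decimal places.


Pooled-variance Cohen's d for soil pH comparison:
Scene mean = 25.73 / 5 = 5.146
Suspect mean = 31.31 / 6 = 5.218333
Scene sample variance s_s^2 = 0.43188
Suspect sample variance s_c^2 = 0.236937
Pooled variance = ((n_s-1)*s_s^2 + (n_c-1)*s_c^2) / (n_s + n_c - 2) = 0.323578
Pooled SD = sqrt(0.323578) = 0.568839
Mean difference = -0.072333
|d| = |-0.072333| / 0.568839 = 0.127

0.127


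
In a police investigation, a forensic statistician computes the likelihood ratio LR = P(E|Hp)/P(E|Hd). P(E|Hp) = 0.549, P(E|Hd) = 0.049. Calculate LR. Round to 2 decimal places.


Likelihood ratio calculation:
LR = P(E|Hp) / P(E|Hd)
LR = 0.549 / 0.049
LR = 11.20

11.20


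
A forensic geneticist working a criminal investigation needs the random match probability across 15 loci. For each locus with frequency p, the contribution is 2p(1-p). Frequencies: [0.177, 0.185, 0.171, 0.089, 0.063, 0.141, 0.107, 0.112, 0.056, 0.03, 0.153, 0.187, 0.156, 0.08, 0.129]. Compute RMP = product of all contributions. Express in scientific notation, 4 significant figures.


Computing RMP for 15 loci:
Locus 1: 2 * 0.177 * 0.823 = 0.291342
Locus 2: 2 * 0.185 * 0.815 = 0.30155
Locus 3: 2 * 0.171 * 0.829 = 0.283518
Locus 4: 2 * 0.089 * 0.911 = 0.162158
Locus 5: 2 * 0.063 * 0.937 = 0.118062
Locus 6: 2 * 0.141 * 0.859 = 0.242238
Locus 7: 2 * 0.107 * 0.893 = 0.191102
Locus 8: 2 * 0.112 * 0.888 = 0.198912
Locus 9: 2 * 0.056 * 0.944 = 0.105728
Locus 10: 2 * 0.03 * 0.97 = 0.0582
Locus 11: 2 * 0.153 * 0.847 = 0.259182
Locus 12: 2 * 0.187 * 0.813 = 0.304062
Locus 13: 2 * 0.156 * 0.844 = 0.263328
Locus 14: 2 * 0.08 * 0.92 = 0.1472
Locus 15: 2 * 0.129 * 0.871 = 0.224718
RMP = 1.855e-11

1.855e-11


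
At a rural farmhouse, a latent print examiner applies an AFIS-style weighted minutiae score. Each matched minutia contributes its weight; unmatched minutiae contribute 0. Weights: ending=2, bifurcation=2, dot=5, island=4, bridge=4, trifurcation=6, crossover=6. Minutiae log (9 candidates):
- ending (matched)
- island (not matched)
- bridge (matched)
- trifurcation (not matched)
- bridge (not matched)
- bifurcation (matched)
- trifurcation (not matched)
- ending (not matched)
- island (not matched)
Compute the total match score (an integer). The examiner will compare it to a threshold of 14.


Weighted minutiae match score:
  ending: matched, +2 (running total 2)
  island: not matched, +0
  bridge: matched, +4 (running total 6)
  trifurcation: not matched, +0
  bridge: not matched, +0
  bifurcation: matched, +2 (running total 8)
  trifurcation: not matched, +0
  ending: not matched, +0
  island: not matched, +0
Total score = 8
Threshold = 14; verdict = inconclusive

8


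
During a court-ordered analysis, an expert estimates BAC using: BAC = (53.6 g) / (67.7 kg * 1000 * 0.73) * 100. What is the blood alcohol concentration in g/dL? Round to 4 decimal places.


Applying the Widmark formula:
BAC = (dose_g / (body_wt * 1000 * r)) * 100
Denominator = 67.7 * 1000 * 0.73 = 49421
BAC = (53.6 / 49421) * 100
BAC = 0.1085 g/dL

0.1085


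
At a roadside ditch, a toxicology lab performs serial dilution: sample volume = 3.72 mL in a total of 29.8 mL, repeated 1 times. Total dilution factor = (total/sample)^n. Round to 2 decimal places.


Dilution factor calculation:
Single dilution = V_total / V_sample = 29.8 / 3.72 ≈ 8.010753
Number of dilutions = 1
Total DF = (29.8 / 3.72)^1 (full precision, rounded at the end) = 8.01

8.01


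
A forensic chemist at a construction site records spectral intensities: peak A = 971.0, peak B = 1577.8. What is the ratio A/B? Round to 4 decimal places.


Spectral peak ratio:
Peak A = 971.0 counts
Peak B = 1577.8 counts
Ratio = 971.0 / 1577.8 = 0.6154

0.6154


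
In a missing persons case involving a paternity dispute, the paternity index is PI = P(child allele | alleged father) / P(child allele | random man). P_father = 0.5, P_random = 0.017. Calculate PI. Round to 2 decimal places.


Paternity Index calculation:
PI = P(allele|father) / P(allele|random)
PI = 0.5 / 0.017
PI = 29.41

29.41


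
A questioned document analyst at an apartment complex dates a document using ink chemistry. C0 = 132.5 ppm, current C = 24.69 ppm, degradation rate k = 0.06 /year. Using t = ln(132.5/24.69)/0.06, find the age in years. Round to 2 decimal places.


Document age estimation:
C0/C = 132.5 / 24.69 = 5.366545
ln(C0/C) = 1.680184
t = 1.680184 / 0.06 = 28.00 years

28.00


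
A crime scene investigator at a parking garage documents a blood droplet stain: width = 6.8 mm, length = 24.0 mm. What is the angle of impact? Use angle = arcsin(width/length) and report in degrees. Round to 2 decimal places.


Blood spatter impact angle calculation:
width / length = 6.8 / 24.0 = 0.283333
angle = arcsin(0.283333)
angle = 16.46 degrees

16.46


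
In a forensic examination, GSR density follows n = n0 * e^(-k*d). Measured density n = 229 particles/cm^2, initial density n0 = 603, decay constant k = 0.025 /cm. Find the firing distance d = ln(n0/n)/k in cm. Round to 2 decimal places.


GSR distance calculation:
n0/n = 603 / 229 = 2.633188
ln(n0/n) = 0.968195
d = 0.968195 / 0.025 = 38.73 cm

38.73


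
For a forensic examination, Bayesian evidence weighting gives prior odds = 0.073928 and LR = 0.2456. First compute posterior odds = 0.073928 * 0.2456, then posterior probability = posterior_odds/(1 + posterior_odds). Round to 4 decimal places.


Bayesian evidence evaluation:
Posterior odds = prior_odds * LR = 0.073928 * 0.2456 = 0.01815672
Posterior probability = posterior_odds / (1 + posterior_odds)
= 0.01815672 / (1 + 0.01815672)
= 0.01815672 / 1.01815672
= 0.0178

0.0178


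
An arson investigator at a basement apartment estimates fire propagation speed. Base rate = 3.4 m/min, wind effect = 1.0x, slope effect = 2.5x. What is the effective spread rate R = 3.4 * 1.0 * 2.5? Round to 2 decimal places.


Fire spread rate calculation:
R = R0 * wind_factor * slope_factor
= 3.4 * 1.0 * 2.5
= 3.4 * 2.5
= 8.50 m/min

8.50


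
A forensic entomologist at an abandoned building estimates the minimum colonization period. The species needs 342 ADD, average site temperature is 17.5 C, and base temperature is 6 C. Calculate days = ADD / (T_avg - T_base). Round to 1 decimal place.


Insect development time:
Effective temperature = avg_temp - T_base = 17.5 - 6 = 11.5 C
Days = ADD / effective_temp = 342 / 11.5 = 29.7 days

29.7


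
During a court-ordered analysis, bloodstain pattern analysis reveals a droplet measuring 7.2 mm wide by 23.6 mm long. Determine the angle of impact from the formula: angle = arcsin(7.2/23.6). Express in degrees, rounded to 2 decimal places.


Blood spatter impact angle calculation:
width / length = 7.2 / 23.6 = 0.305085
angle = arcsin(0.305085)
angle = 17.76 degrees

17.76


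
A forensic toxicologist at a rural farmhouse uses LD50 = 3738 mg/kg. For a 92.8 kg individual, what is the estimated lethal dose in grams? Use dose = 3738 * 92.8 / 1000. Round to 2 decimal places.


Lethal dose calculation:
Lethal dose = LD50 * body_weight / 1000
= 3738 * 92.8 / 1000
= 346886.4 / 1000
= 346.89 g

346.89


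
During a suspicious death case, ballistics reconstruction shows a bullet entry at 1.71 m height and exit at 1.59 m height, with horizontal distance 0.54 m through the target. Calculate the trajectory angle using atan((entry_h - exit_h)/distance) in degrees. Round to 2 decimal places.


Bullet trajectory angle:
Height difference = 1.71 - 1.59 = 0.12 m
angle = atan(0.12 / 0.54)
angle = atan(0.222222)
angle = 12.53 degrees

12.53


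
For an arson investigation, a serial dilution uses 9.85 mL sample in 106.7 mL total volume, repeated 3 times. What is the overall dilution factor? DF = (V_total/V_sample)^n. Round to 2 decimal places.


Dilution factor calculation:
Single dilution = V_total / V_sample = 106.7 / 9.85 ≈ 10.832487
Number of dilutions = 3
Total DF = (106.7 / 9.85)^3 (full precision, rounded at the end) = 1271.11

1271.11


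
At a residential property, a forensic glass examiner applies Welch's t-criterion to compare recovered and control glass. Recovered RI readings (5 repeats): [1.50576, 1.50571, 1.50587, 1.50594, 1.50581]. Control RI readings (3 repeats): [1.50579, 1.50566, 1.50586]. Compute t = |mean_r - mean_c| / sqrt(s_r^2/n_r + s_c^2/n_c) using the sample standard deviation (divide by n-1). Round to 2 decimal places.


Welch's t-criterion for glass RI comparison:
Recovered mean = sum / n_r = 7.52909 / 5 = 1.505818
Control mean = sum / n_c = 4.51731 / 3 = 1.50577
Recovered sample variance s_r^2 = 8.17e-09
Control sample variance s_c^2 = 1.03e-08
Welch SE (unpooled) = sqrt(s_r^2/n_r + s_c^2/n_c) = sqrt(1.634e-09 + 3.43333e-09) = sqrt(5.06733e-09) = 7.11852e-05
|mean_r - mean_c| = 4.8e-05
t = 4.8e-05 / 7.11852e-05 = 0.67

0.67


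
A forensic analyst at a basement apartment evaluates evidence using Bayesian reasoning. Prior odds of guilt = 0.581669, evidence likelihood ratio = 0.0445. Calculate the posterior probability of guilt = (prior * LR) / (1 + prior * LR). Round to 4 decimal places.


Bayesian evidence evaluation:
Posterior odds = prior_odds * LR = 0.581669 * 0.0445 = 0.02588427
Posterior probability = posterior_odds / (1 + posterior_odds)
= 0.02588427 / (1 + 0.02588427)
= 0.02588427 / 1.02588427
= 0.0252

0.0252


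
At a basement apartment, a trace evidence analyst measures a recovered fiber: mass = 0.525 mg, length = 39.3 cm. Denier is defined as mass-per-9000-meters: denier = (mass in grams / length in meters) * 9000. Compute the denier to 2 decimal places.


Denier calculation:
Mass in grams = 0.525 mg / 1000 = 0.000525 g
Length in meters = 39.3 cm / 100 = 0.393 m
Linear density = mass / length = 0.000525 / 0.393 = 0.00133588 g/m
Denier = (g/m) * 9000 = 0.00133588 * 9000 = 12.02

12.02


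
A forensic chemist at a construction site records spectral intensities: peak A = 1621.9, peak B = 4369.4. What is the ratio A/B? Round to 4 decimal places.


Spectral peak ratio:
Peak A = 1621.9 counts
Peak B = 4369.4 counts
Ratio = 1621.9 / 4369.4 = 0.3712

0.3712


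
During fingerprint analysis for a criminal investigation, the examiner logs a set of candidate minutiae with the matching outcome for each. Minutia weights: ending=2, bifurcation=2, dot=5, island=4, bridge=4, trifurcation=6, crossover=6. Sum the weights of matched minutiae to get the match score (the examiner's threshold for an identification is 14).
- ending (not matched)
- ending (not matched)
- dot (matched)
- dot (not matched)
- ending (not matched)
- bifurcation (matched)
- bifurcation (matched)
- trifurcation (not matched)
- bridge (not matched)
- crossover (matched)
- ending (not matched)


Weighted minutiae match score:
  ending: not matched, +0
  ending: not matched, +0
  dot: matched, +5 (running total 5)
  dot: not matched, +0
  ending: not matched, +0
  bifurcation: matched, +2 (running total 7)
  bifurcation: matched, +2 (running total 9)
  trifurcation: not matched, +0
  bridge: not matched, +0
  crossover: matched, +6 (running total 15)
  ending: not matched, +0
Total score = 15
Threshold = 14; verdict = identification

15
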